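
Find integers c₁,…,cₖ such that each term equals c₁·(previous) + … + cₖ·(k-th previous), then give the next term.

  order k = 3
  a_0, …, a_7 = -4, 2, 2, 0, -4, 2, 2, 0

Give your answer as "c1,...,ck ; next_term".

  a_3 = -1·2 + -1·2 + -1·-4 = 0
  a_4 = -1·0 + -1·2 + -1·2 = -4
  a_5 = -1·-4 + -1·0 + -1·2 = 2
  a_6 = -1·2 + -1·-4 + -1·0 = 2
  a_7 = -1·2 + -1·2 + -1·-4 = 0
  a_8 = -1·0 + -1·2 + -1·2 = -4

-1,-1,-1 ; -4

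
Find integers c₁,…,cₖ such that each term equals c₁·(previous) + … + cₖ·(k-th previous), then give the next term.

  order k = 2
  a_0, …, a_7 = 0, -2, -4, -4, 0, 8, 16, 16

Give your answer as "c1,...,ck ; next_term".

2,-2 ; 0

  a_2 = 2·-2 + -2·0 = -4
  a_3 = 2·-4 + -2·-2 = -4
  a_4 = 2·-4 + -2·-4 = 0
  a_5 = 2·0 + -2·-4 = 8
  a_6 = 2·8 + -2·0 = 16
  a_7 = 2·16 + -2·8 = 16
  a_8 = 2·16 + -2·16 = 0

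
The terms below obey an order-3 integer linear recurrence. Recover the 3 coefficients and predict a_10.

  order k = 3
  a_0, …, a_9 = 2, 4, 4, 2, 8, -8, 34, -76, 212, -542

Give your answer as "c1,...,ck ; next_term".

-2,2,1 ; 1432

  a_3 = -2·4 + 2·4 + 1·2 = 2
  a_4 = -2·2 + 2·4 + 1·4 = 8
  a_5 = -2·8 + 2·2 + 1·4 = -8
  a_6 = -2·-8 + 2·8 + 1·2 = 34
  a_7 = -2·34 + 2·-8 + 1·8 = -76
  a_8 = -2·-76 + 2·34 + 1·-8 = 212
  a_9 = -2·212 + 2·-76 + 1·34 = -542
  a_10 = -2·-542 + 2·212 + 1·-76 = 1432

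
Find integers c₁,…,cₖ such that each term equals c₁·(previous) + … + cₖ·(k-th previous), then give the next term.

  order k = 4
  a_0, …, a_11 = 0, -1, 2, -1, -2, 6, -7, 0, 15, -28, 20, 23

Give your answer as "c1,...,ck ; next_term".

-1,-1,1,-1 ; -86

  a_4 = -1·-1 + -1·2 + 1·-1 + -1·0 = -2
  a_5 = -1·-2 + -1·-1 + 1·2 + -1·-1 = 6
  a_6 = -1·6 + -1·-2 + 1·-1 + -1·2 = -7
  a_7 = -1·-7 + -1·6 + 1·-2 + -1·-1 = 0
  a_8 = -1·0 + -1·-7 + 1·6 + -1·-2 = 15
  a_9 = -1·15 + -1·0 + 1·-7 + -1·6 = -28
  a_10 = -1·-28 + -1·15 + 1·0 + -1·-7 = 20
  a_11 = -1·20 + -1·-28 + 1·15 + -1·0 = 23
  a_12 = -1·23 + -1·20 + 1·-28 + -1·15 = -86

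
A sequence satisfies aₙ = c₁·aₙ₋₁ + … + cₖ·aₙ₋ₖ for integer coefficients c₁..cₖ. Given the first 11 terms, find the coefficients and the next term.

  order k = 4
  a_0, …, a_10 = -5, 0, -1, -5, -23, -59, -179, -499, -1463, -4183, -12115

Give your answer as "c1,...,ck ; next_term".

2,3,-2,2 ; -34851

  a_4 = 2·-5 + 3·-1 + -2·0 + 2·-5 = -23
  a_5 = 2·-23 + 3·-5 + -2·-1 + 2·0 = -59
  a_6 = 2·-59 + 3·-23 + -2·-5 + 2·-1 = -179
  a_7 = 2·-179 + 3·-59 + -2·-23 + 2·-5 = -499
  a_8 = 2·-499 + 3·-179 + -2·-59 + 2·-23 = -1463
  a_9 = 2·-1463 + 3·-499 + -2·-179 + 2·-59 = -4183
  a_10 = 2·-4183 + 3·-1463 + -2·-499 + 2·-179 = -12115
  a_11 = 2·-12115 + 3·-4183 + -2·-1463 + 2·-499 = -34851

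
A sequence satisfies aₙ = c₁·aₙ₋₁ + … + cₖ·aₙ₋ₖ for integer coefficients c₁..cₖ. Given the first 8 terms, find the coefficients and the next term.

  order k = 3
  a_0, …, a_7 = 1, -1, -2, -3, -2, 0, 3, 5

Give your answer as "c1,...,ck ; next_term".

1,0,-1 ; 5

  a_3 = 1·-2 + 0·-1 + -1·1 = -3
  a_4 = 1·-3 + 0·-2 + -1·-1 = -2
  a_5 = 1·-2 + 0·-3 + -1·-2 = 0
  a_6 = 1·0 + 0·-2 + -1·-3 = 3
  a_7 = 1·3 + 0·0 + -1·-2 = 5
  a_8 = 1·5 + 0·3 + -1·0 = 5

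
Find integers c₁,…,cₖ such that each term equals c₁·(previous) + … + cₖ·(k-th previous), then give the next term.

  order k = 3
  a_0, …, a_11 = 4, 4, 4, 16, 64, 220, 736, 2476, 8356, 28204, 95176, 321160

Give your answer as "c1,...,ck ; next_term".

  a_3 = 4·4 + -3·4 + 3·4 = 16
  a_4 = 4·16 + -3·4 + 3·4 = 64
  a_5 = 4·64 + -3·16 + 3·4 = 220
  a_6 = 4·220 + -3·64 + 3·16 = 736
  a_7 = 4·736 + -3·220 + 3·64 = 2476
  a_8 = 4·2476 + -3·736 + 3·220 = 8356
  a_9 = 4·8356 + -3·2476 + 3·736 = 28204
  a_10 = 4·28204 + -3·8356 + 3·2476 = 95176
  a_11 = 4·95176 + -3·28204 + 3·8356 = 321160
  a_12 = 4·321160 + -3·95176 + 3·28204 = 1083724

4,-3,3 ; 1083724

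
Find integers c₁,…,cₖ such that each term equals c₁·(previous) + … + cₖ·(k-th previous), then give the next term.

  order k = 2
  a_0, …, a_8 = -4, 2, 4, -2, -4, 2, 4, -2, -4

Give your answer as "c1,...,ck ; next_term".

0,-1 ; 2

  a_2 = 0·2 + -1·-4 = 4
  a_3 = 0·4 + -1·2 = -2
  a_4 = 0·-2 + -1·4 = -4
  a_5 = 0·-4 + -1·-2 = 2
  a_6 = 0·2 + -1·-4 = 4
  a_7 = 0·4 + -1·2 = -2
  a_8 = 0·-2 + -1·4 = -4
  a_9 = 0·-4 + -1·-2 = 2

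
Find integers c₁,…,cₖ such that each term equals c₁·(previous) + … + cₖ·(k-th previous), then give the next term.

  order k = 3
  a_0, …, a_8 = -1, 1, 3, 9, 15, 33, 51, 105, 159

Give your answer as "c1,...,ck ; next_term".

  a_3 = 1·3 + 3·1 + -3·-1 = 9
  a_4 = 1·9 + 3·3 + -3·1 = 15
  a_5 = 1·15 + 3·9 + -3·3 = 33
  a_6 = 1·33 + 3·15 + -3·9 = 51
  a_7 = 1·51 + 3·33 + -3·15 = 105
  a_8 = 1·105 + 3·51 + -3·33 = 159
  a_9 = 1·159 + 3·105 + -3·51 = 321

1,3,-3 ; 321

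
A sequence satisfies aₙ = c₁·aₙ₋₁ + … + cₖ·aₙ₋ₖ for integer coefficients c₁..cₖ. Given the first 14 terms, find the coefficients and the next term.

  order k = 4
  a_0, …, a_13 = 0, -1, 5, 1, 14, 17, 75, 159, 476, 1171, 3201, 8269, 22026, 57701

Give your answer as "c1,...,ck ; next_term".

  a_4 = 2·1 + 2·5 + -2·-1 + 3·0 = 14
  a_5 = 2·14 + 2·1 + -2·5 + 3·-1 = 17
  a_6 = 2·17 + 2·14 + -2·1 + 3·5 = 75
  a_7 = 2·75 + 2·17 + -2·14 + 3·1 = 159
  a_8 = 2·159 + 2·75 + -2·17 + 3·14 = 476
  a_9 = 2·476 + 2·159 + -2·75 + 3·17 = 1171
  a_10 = 2·1171 + 2·476 + -2·159 + 3·75 = 3201
  a_11 = 2·3201 + 2·1171 + -2·476 + 3·159 = 8269
  a_12 = 2·8269 + 2·3201 + -2·1171 + 3·476 = 22026
  a_13 = 2·22026 + 2·8269 + -2·3201 + 3·1171 = 57701
  a_14 = 2·57701 + 2·22026 + -2·8269 + 3·3201 = 152519

2,2,-2,3 ; 152519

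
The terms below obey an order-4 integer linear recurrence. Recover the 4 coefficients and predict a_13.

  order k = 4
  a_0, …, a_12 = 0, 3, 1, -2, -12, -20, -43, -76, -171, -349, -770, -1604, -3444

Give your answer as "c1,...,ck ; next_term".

2,1,-3,3 ; -7229

  a_4 = 2·-2 + 1·1 + -3·3 + 3·0 = -12
  a_5 = 2·-12 + 1·-2 + -3·1 + 3·3 = -20
  a_6 = 2·-20 + 1·-12 + -3·-2 + 3·1 = -43
  a_7 = 2·-43 + 1·-20 + -3·-12 + 3·-2 = -76
  a_8 = 2·-76 + 1·-43 + -3·-20 + 3·-12 = -171
  a_9 = 2·-171 + 1·-76 + -3·-43 + 3·-20 = -349
  a_10 = 2·-349 + 1·-171 + -3·-76 + 3·-43 = -770
  a_11 = 2·-770 + 1·-349 + -3·-171 + 3·-76 = -1604
  a_12 = 2·-1604 + 1·-770 + -3·-349 + 3·-171 = -3444
  a_13 = 2·-3444 + 1·-1604 + -3·-770 + 3·-349 = -7229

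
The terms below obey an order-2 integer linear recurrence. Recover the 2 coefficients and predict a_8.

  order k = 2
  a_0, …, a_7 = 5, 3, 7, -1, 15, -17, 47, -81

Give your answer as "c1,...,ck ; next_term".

  a_2 = -1·3 + 2·5 = 7
  a_3 = -1·7 + 2·3 = -1
  a_4 = -1·-1 + 2·7 = 15
  a_5 = -1·15 + 2·-1 = -17
  a_6 = -1·-17 + 2·15 = 47
  a_7 = -1·47 + 2·-17 = -81
  a_8 = -1·-81 + 2·47 = 175

-1,2 ; 175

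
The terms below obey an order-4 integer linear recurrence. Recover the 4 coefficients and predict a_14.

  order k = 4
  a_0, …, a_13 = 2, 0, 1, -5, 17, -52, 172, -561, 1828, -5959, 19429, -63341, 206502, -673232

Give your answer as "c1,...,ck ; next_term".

-2,3,-3,2 ; 2194851

  a_4 = -2·-5 + 3·1 + -3·0 + 2·2 = 17
  a_5 = -2·17 + 3·-5 + -3·1 + 2·0 = -52
  a_6 = -2·-52 + 3·17 + -3·-5 + 2·1 = 172
  a_7 = -2·172 + 3·-52 + -3·17 + 2·-5 = -561
  a_8 = -2·-561 + 3·172 + -3·-52 + 2·17 = 1828
  a_9 = -2·1828 + 3·-561 + -3·172 + 2·-52 = -5959
  a_10 = -2·-5959 + 3·1828 + -3·-561 + 2·172 = 19429
  a_11 = -2·19429 + 3·-5959 + -3·1828 + 2·-561 = -63341
  a_12 = -2·-63341 + 3·19429 + -3·-5959 + 2·1828 = 206502
  a_13 = -2·206502 + 3·-63341 + -3·19429 + 2·-5959 = -673232
  a_14 = -2·-673232 + 3·206502 + -3·-63341 + 2·19429 = 2194851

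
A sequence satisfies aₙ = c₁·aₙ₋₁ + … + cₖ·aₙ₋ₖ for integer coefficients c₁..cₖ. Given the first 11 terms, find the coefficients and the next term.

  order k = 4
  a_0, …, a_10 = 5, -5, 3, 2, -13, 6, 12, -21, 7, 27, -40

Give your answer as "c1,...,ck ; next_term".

0,-1,1,-1 ; 1

  a_4 = 0·2 + -1·3 + 1·-5 + -1·5 = -13
  a_5 = 0·-13 + -1·2 + 1·3 + -1·-5 = 6
  a_6 = 0·6 + -1·-13 + 1·2 + -1·3 = 12
  a_7 = 0·12 + -1·6 + 1·-13 + -1·2 = -21
  a_8 = 0·-21 + -1·12 + 1·6 + -1·-13 = 7
  a_9 = 0·7 + -1·-21 + 1·12 + -1·6 = 27
  a_10 = 0·27 + -1·7 + 1·-21 + -1·12 = -40
  a_11 = 0·-40 + -1·27 + 1·7 + -1·-21 = 1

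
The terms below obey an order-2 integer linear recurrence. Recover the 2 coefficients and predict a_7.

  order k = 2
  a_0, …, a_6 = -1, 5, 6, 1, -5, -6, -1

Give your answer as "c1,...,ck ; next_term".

  a_2 = 1·5 + -1·-1 = 6
  a_3 = 1·6 + -1·5 = 1
  a_4 = 1·1 + -1·6 = -5
  a_5 = 1·-5 + -1·1 = -6
  a_6 = 1·-6 + -1·-5 = -1
  a_7 = 1·-1 + -1·-6 = 5

1,-1 ; 5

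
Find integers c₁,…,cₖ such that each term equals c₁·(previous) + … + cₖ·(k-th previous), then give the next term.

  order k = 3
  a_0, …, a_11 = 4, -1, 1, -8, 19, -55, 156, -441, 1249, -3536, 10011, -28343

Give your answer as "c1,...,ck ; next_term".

-2,2,-1 ; 80244

  a_3 = -2·1 + 2·-1 + -1·4 = -8
  a_4 = -2·-8 + 2·1 + -1·-1 = 19
  a_5 = -2·19 + 2·-8 + -1·1 = -55
  a_6 = -2·-55 + 2·19 + -1·-8 = 156
  a_7 = -2·156 + 2·-55 + -1·19 = -441
  a_8 = -2·-441 + 2·156 + -1·-55 = 1249
  a_9 = -2·1249 + 2·-441 + -1·156 = -3536
  a_10 = -2·-3536 + 2·1249 + -1·-441 = 10011
  a_11 = -2·10011 + 2·-3536 + -1·1249 = -28343
  a_12 = -2·-28343 + 2·10011 + -1·-3536 = 80244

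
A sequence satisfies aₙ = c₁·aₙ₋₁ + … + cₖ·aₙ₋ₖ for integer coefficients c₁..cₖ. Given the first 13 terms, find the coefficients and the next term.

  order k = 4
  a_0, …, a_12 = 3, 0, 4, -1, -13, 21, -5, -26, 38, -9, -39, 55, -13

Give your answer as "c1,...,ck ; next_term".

  a_4 = -2·-1 + -3·4 + -2·0 + -1·3 = -13
  a_5 = -2·-13 + -3·-1 + -2·4 + -1·0 = 21
  a_6 = -2·21 + -3·-13 + -2·-1 + -1·4 = -5
  a_7 = -2·-5 + -3·21 + -2·-13 + -1·-1 = -26
  a_8 = -2·-26 + -3·-5 + -2·21 + -1·-13 = 38
  a_9 = -2·38 + -3·-26 + -2·-5 + -1·21 = -9
  a_10 = -2·-9 + -3·38 + -2·-26 + -1·-5 = -39
  a_11 = -2·-39 + -3·-9 + -2·38 + -1·-26 = 55
  a_12 = -2·55 + -3·-39 + -2·-9 + -1·38 = -13
  a_13 = -2·-13 + -3·55 + -2·-39 + -1·-9 = -52

-2,-3,-2,-1 ; -52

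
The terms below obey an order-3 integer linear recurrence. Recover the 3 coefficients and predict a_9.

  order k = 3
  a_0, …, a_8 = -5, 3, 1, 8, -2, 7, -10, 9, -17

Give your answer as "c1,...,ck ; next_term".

0,1,-1 ; 19

  a_3 = 0·1 + 1·3 + -1·-5 = 8
  a_4 = 0·8 + 1·1 + -1·3 = -2
  a_5 = 0·-2 + 1·8 + -1·1 = 7
  a_6 = 0·7 + 1·-2 + -1·8 = -10
  a_7 = 0·-10 + 1·7 + -1·-2 = 9
  a_8 = 0·9 + 1·-10 + -1·7 = -17
  a_9 = 0·-17 + 1·9 + -1·-10 = 19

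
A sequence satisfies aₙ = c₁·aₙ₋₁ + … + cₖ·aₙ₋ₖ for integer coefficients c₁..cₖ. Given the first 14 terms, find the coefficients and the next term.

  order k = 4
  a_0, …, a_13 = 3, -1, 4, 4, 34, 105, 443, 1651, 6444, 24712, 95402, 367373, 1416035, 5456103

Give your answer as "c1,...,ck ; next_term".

3,4,-3,1 ; 21025732

  a_4 = 3·4 + 4·4 + -3·-1 + 1·3 = 34
  a_5 = 3·34 + 4·4 + -3·4 + 1·-1 = 105
  a_6 = 3·105 + 4·34 + -3·4 + 1·4 = 443
  a_7 = 3·443 + 4·105 + -3·34 + 1·4 = 1651
  a_8 = 3·1651 + 4·443 + -3·105 + 1·34 = 6444
  a_9 = 3·6444 + 4·1651 + -3·443 + 1·105 = 24712
  a_10 = 3·24712 + 4·6444 + -3·1651 + 1·443 = 95402
  a_11 = 3·95402 + 4·24712 + -3·6444 + 1·1651 = 367373
  a_12 = 3·367373 + 4·95402 + -3·24712 + 1·6444 = 1416035
  a_13 = 3·1416035 + 4·367373 + -3·95402 + 1·24712 = 5456103
  a_14 = 3·5456103 + 4·1416035 + -3·367373 + 1·95402 = 21025732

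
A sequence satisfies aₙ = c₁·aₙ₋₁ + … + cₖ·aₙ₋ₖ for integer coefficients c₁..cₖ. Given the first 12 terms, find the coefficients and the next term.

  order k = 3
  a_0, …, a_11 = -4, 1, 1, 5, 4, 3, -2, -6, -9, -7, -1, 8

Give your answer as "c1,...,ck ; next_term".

1,0,-1 ; 15

  a_3 = 1·1 + 0·1 + -1·-4 = 5
  a_4 = 1·5 + 0·1 + -1·1 = 4
  a_5 = 1·4 + 0·5 + -1·1 = 3
  a_6 = 1·3 + 0·4 + -1·5 = -2
  a_7 = 1·-2 + 0·3 + -1·4 = -6
  a_8 = 1·-6 + 0·-2 + -1·3 = -9
  a_9 = 1·-9 + 0·-6 + -1·-2 = -7
  a_10 = 1·-7 + 0·-9 + -1·-6 = -1
  a_11 = 1·-1 + 0·-7 + -1·-9 = 8
  a_12 = 1·8 + 0·-1 + -1·-7 = 15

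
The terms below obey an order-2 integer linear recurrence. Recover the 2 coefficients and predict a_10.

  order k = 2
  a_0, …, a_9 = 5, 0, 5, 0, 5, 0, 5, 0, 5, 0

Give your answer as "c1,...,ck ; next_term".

  a_2 = 0·0 + 1·5 = 5
  a_3 = 0·5 + 1·0 = 0
  a_4 = 0·0 + 1·5 = 5
  a_5 = 0·5 + 1·0 = 0
  a_6 = 0·0 + 1·5 = 5
  a_7 = 0·5 + 1·0 = 0
  a_8 = 0·0 + 1·5 = 5
  a_9 = 0·5 + 1·0 = 0
  a_10 = 0·0 + 1·5 = 5

0,1 ; 5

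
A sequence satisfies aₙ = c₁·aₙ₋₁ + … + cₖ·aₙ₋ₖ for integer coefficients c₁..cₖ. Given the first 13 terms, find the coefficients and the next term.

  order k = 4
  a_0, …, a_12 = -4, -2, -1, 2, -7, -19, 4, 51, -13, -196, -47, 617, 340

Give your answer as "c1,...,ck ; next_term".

1,-3,2,2 ; -1997

  a_4 = 1·2 + -3·-1 + 2·-2 + 2·-4 = -7
  a_5 = 1·-7 + -3·2 + 2·-1 + 2·-2 = -19
  a_6 = 1·-19 + -3·-7 + 2·2 + 2·-1 = 4
  a_7 = 1·4 + -3·-19 + 2·-7 + 2·2 = 51
  a_8 = 1·51 + -3·4 + 2·-19 + 2·-7 = -13
  a_9 = 1·-13 + -3·51 + 2·4 + 2·-19 = -196
  a_10 = 1·-196 + -3·-13 + 2·51 + 2·4 = -47
  a_11 = 1·-47 + -3·-196 + 2·-13 + 2·51 = 617
  a_12 = 1·617 + -3·-47 + 2·-196 + 2·-13 = 340
  a_13 = 1·340 + -3·617 + 2·-47 + 2·-196 = -1997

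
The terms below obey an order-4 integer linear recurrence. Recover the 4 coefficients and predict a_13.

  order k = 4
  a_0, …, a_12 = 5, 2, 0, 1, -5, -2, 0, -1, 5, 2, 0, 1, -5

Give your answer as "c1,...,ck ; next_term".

  a_4 = 0·1 + 0·0 + 0·2 + -1·5 = -5
  a_5 = 0·-5 + 0·1 + 0·0 + -1·2 = -2
  a_6 = 0·-2 + 0·-5 + 0·1 + -1·0 = 0
  a_7 = 0·0 + 0·-2 + 0·-5 + -1·1 = -1
  a_8 = 0·-1 + 0·0 + 0·-2 + -1·-5 = 5
  a_9 = 0·5 + 0·-1 + 0·0 + -1·-2 = 2
  a_10 = 0·2 + 0·5 + 0·-1 + -1·0 = 0
  a_11 = 0·0 + 0·2 + 0·5 + -1·-1 = 1
  a_12 = 0·1 + 0·0 + 0·2 + -1·5 = -5
  a_13 = 0·-5 + 0·1 + 0·0 + -1·2 = -2

0,0,0,-1 ; -2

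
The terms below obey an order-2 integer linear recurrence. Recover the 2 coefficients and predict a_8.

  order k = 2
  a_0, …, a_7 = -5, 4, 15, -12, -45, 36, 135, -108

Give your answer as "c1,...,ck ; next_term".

0,-3 ; -405

  a_2 = 0·4 + -3·-5 = 15
  a_3 = 0·15 + -3·4 = -12
  a_4 = 0·-12 + -3·15 = -45
  a_5 = 0·-45 + -3·-12 = 36
  a_6 = 0·36 + -3·-45 = 135
  a_7 = 0·135 + -3·36 = -108
  a_8 = 0·-108 + -3·135 = -405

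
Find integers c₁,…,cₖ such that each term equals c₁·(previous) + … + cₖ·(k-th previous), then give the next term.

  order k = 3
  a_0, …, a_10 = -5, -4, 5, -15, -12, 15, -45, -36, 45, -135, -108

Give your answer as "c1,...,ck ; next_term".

0,0,3 ; 135

  a_3 = 0·5 + 0·-4 + 3·-5 = -15
  a_4 = 0·-15 + 0·5 + 3·-4 = -12
  a_5 = 0·-12 + 0·-15 + 3·5 = 15
  a_6 = 0·15 + 0·-12 + 3·-15 = -45
  a_7 = 0·-45 + 0·15 + 3·-12 = -36
  a_8 = 0·-36 + 0·-45 + 3·15 = 45
  a_9 = 0·45 + 0·-36 + 3·-45 = -135
  a_10 = 0·-135 + 0·45 + 3·-36 = -108
  a_11 = 0·-108 + 0·-135 + 3·45 = 135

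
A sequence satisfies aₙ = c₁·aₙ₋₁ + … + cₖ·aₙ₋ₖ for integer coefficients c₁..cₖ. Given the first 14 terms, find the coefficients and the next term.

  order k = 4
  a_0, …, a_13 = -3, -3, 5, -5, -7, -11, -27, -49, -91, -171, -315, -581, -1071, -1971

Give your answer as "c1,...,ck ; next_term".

2,0,0,-1 ; -3627

  a_4 = 2·-5 + 0·5 + 0·-3 + -1·-3 = -7
  a_5 = 2·-7 + 0·-5 + 0·5 + -1·-3 = -11
  a_6 = 2·-11 + 0·-7 + 0·-5 + -1·5 = -27
  a_7 = 2·-27 + 0·-11 + 0·-7 + -1·-5 = -49
  a_8 = 2·-49 + 0·-27 + 0·-11 + -1·-7 = -91
  a_9 = 2·-91 + 0·-49 + 0·-27 + -1·-11 = -171
  a_10 = 2·-171 + 0·-91 + 0·-49 + -1·-27 = -315
  a_11 = 2·-315 + 0·-171 + 0·-91 + -1·-49 = -581
  a_12 = 2·-581 + 0·-315 + 0·-171 + -1·-91 = -1071
  a_13 = 2·-1071 + 0·-581 + 0·-315 + -1·-171 = -1971
  a_14 = 2·-1971 + 0·-1071 + 0·-581 + -1·-315 = -3627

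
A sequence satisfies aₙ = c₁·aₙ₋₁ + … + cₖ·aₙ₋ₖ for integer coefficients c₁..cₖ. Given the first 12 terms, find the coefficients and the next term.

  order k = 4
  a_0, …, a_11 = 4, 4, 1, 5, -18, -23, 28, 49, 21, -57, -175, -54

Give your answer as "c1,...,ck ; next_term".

0,-2,-1,-3 ; 344

  a_4 = 0·5 + -2·1 + -1·4 + -3·4 = -18
  a_5 = 0·-18 + -2·5 + -1·1 + -3·4 = -23
  a_6 = 0·-23 + -2·-18 + -1·5 + -3·1 = 28
  a_7 = 0·28 + -2·-23 + -1·-18 + -3·5 = 49
  a_8 = 0·49 + -2·28 + -1·-23 + -3·-18 = 21
  a_9 = 0·21 + -2·49 + -1·28 + -3·-23 = -57
  a_10 = 0·-57 + -2·21 + -1·49 + -3·28 = -175
  a_11 = 0·-175 + -2·-57 + -1·21 + -3·49 = -54
  a_12 = 0·-54 + -2·-175 + -1·-57 + -3·21 = 344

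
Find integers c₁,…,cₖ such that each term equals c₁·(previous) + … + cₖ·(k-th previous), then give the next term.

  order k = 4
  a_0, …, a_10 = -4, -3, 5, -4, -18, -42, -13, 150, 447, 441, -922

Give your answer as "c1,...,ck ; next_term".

2,-3,-3,1 ; -4358

  a_4 = 2·-4 + -3·5 + -3·-3 + 1·-4 = -18
  a_5 = 2·-18 + -3·-4 + -3·5 + 1·-3 = -42
  a_6 = 2·-42 + -3·-18 + -3·-4 + 1·5 = -13
  a_7 = 2·-13 + -3·-42 + -3·-18 + 1·-4 = 150
  a_8 = 2·150 + -3·-13 + -3·-42 + 1·-18 = 447
  a_9 = 2·447 + -3·150 + -3·-13 + 1·-42 = 441
  a_10 = 2·441 + -3·447 + -3·150 + 1·-13 = -922
  a_11 = 2·-922 + -3·441 + -3·447 + 1·150 = -4358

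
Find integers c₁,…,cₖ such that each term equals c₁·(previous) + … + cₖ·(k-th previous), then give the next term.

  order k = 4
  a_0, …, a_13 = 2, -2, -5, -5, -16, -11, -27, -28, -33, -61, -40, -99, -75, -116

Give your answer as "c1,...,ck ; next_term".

0,2,1,-2 ; -169

  a_4 = 0·-5 + 2·-5 + 1·-2 + -2·2 = -16
  a_5 = 0·-16 + 2·-5 + 1·-5 + -2·-2 = -11
  a_6 = 0·-11 + 2·-16 + 1·-5 + -2·-5 = -27
  a_7 = 0·-27 + 2·-11 + 1·-16 + -2·-5 = -28
  a_8 = 0·-28 + 2·-27 + 1·-11 + -2·-16 = -33
  a_9 = 0·-33 + 2·-28 + 1·-27 + -2·-11 = -61
  a_10 = 0·-61 + 2·-33 + 1·-28 + -2·-27 = -40
  a_11 = 0·-40 + 2·-61 + 1·-33 + -2·-28 = -99
  a_12 = 0·-99 + 2·-40 + 1·-61 + -2·-33 = -75
  a_13 = 0·-75 + 2·-99 + 1·-40 + -2·-61 = -116
  a_14 = 0·-116 + 2·-75 + 1·-99 + -2·-40 = -169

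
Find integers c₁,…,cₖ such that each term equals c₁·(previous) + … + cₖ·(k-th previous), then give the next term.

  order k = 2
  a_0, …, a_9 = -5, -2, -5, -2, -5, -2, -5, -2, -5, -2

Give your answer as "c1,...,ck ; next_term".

  a_2 = 0·-2 + 1·-5 = -5
  a_3 = 0·-5 + 1·-2 = -2
  a_4 = 0·-2 + 1·-5 = -5
  a_5 = 0·-5 + 1·-2 = -2
  a_6 = 0·-2 + 1·-5 = -5
  a_7 = 0·-5 + 1·-2 = -2
  a_8 = 0·-2 + 1·-5 = -5
  a_9 = 0·-5 + 1·-2 = -2
  a_10 = 0·-2 + 1·-5 = -5

0,1 ; -5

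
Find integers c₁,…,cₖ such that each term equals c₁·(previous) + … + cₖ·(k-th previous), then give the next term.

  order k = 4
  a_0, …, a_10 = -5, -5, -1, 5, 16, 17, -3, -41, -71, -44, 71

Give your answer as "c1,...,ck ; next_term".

  a_4 = 1·5 + -1·-1 + -1·-5 + -1·-5 = 16
  a_5 = 1·16 + -1·5 + -1·-1 + -1·-5 = 17
  a_6 = 1·17 + -1·16 + -1·5 + -1·-1 = -3
  a_7 = 1·-3 + -1·17 + -1·16 + -1·5 = -41
  a_8 = 1·-41 + -1·-3 + -1·17 + -1·16 = -71
  a_9 = 1·-71 + -1·-41 + -1·-3 + -1·17 = -44
  a_10 = 1·-44 + -1·-71 + -1·-41 + -1·-3 = 71
  a_11 = 1·71 + -1·-44 + -1·-71 + -1·-41 = 227

1,-1,-1,-1 ; 227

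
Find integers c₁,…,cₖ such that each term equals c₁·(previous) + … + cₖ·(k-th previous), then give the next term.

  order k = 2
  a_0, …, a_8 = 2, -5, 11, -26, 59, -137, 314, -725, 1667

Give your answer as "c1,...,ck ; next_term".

  a_2 = -1·-5 + 3·2 = 11
  a_3 = -1·11 + 3·-5 = -26
  a_4 = -1·-26 + 3·11 = 59
  a_5 = -1·59 + 3·-26 = -137
  a_6 = -1·-137 + 3·59 = 314
  a_7 = -1·314 + 3·-137 = -725
  a_8 = -1·-725 + 3·314 = 1667
  a_9 = -1·1667 + 3·-725 = -3842

-1,3 ; -3842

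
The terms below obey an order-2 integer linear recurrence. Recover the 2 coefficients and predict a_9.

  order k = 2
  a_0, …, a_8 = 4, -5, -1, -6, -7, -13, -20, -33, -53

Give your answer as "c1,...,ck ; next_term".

  a_2 = 1·-5 + 1·4 = -1
  a_3 = 1·-1 + 1·-5 = -6
  a_4 = 1·-6 + 1·-1 = -7
  a_5 = 1·-7 + 1·-6 = -13
  a_6 = 1·-13 + 1·-7 = -20
  a_7 = 1·-20 + 1·-13 = -33
  a_8 = 1·-33 + 1·-20 = -53
  a_9 = 1·-53 + 1·-33 = -86

1,1 ; -86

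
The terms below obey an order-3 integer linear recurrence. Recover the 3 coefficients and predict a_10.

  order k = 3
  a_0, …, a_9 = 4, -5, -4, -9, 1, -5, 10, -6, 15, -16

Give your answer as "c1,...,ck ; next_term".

  a_3 = 0·-4 + 1·-5 + -1·4 = -9
  a_4 = 0·-9 + 1·-4 + -1·-5 = 1
  a_5 = 0·1 + 1·-9 + -1·-4 = -5
  a_6 = 0·-5 + 1·1 + -1·-9 = 10
  a_7 = 0·10 + 1·-5 + -1·1 = -6
  a_8 = 0·-6 + 1·10 + -1·-5 = 15
  a_9 = 0·15 + 1·-6 + -1·10 = -16
  a_10 = 0·-16 + 1·15 + -1·-6 = 21

0,1,-1 ; 21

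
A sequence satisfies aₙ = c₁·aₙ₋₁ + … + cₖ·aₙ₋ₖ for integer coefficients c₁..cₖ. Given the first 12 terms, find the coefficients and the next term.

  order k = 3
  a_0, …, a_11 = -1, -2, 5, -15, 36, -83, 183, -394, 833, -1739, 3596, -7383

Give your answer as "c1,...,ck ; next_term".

  a_3 = -3·5 + -1·-2 + 2·-1 = -15
  a_4 = -3·-15 + -1·5 + 2·-2 = 36
  a_5 = -3·36 + -1·-15 + 2·5 = -83
  a_6 = -3·-83 + -1·36 + 2·-15 = 183
  a_7 = -3·183 + -1·-83 + 2·36 = -394
  a_8 = -3·-394 + -1·183 + 2·-83 = 833
  a_9 = -3·833 + -1·-394 + 2·183 = -1739
  a_10 = -3·-1739 + -1·833 + 2·-394 = 3596
  a_11 = -3·3596 + -1·-1739 + 2·833 = -7383
  a_12 = -3·-7383 + -1·3596 + 2·-1739 = 15075

-3,-1,2 ; 15075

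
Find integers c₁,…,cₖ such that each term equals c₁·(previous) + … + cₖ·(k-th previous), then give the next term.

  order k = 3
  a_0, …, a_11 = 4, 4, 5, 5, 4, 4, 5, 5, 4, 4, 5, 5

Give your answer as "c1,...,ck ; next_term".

1,-1,1 ; 4

  a_3 = 1·5 + -1·4 + 1·4 = 5
  a_4 = 1·5 + -1·5 + 1·4 = 4
  a_5 = 1·4 + -1·5 + 1·5 = 4
  a_6 = 1·4 + -1·4 + 1·5 = 5
  a_7 = 1·5 + -1·4 + 1·4 = 5
  a_8 = 1·5 + -1·5 + 1·4 = 4
  a_9 = 1·4 + -1·5 + 1·5 = 4
  a_10 = 1·4 + -1·4 + 1·5 = 5
  a_11 = 1·5 + -1·4 + 1·4 = 5
  a_12 = 1·5 + -1·5 + 1·4 = 4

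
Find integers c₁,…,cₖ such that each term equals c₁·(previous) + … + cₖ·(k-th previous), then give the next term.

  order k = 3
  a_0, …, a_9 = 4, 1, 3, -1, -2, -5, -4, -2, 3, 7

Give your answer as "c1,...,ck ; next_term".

  a_3 = 1·3 + 0·1 + -1·4 = -1
  a_4 = 1·-1 + 0·3 + -1·1 = -2
  a_5 = 1·-2 + 0·-1 + -1·3 = -5
  a_6 = 1·-5 + 0·-2 + -1·-1 = -4
  a_7 = 1·-4 + 0·-5 + -1·-2 = -2
  a_8 = 1·-2 + 0·-4 + -1·-5 = 3
  a_9 = 1·3 + 0·-2 + -1·-4 = 7
  a_10 = 1·7 + 0·3 + -1·-2 = 9

1,0,-1 ; 9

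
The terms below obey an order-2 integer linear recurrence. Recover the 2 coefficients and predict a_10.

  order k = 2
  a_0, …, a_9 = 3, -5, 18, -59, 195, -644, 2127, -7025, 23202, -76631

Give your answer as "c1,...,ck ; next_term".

  a_2 = -3·-5 + 1·3 = 18
  a_3 = -3·18 + 1·-5 = -59
  a_4 = -3·-59 + 1·18 = 195
  a_5 = -3·195 + 1·-59 = -644
  a_6 = -3·-644 + 1·195 = 2127
  a_7 = -3·2127 + 1·-644 = -7025
  a_8 = -3·-7025 + 1·2127 = 23202
  a_9 = -3·23202 + 1·-7025 = -76631
  a_10 = -3·-76631 + 1·23202 = 253095

-3,1 ; 253095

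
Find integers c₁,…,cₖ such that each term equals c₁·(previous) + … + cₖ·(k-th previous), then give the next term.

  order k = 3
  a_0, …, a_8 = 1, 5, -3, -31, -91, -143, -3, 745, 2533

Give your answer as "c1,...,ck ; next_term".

3,-4,-2 ; 4625

  a_3 = 3·-3 + -4·5 + -2·1 = -31
  a_4 = 3·-31 + -4·-3 + -2·5 = -91
  a_5 = 3·-91 + -4·-31 + -2·-3 = -143
  a_6 = 3·-143 + -4·-91 + -2·-31 = -3
  a_7 = 3·-3 + -4·-143 + -2·-91 = 745
  a_8 = 3·745 + -4·-3 + -2·-143 = 2533
  a_9 = 3·2533 + -4·745 + -2·-3 = 4625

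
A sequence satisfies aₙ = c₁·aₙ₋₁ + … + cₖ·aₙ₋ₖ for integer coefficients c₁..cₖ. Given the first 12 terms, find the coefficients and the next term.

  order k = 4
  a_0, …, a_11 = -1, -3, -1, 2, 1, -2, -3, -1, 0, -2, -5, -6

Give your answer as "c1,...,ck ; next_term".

  a_4 = 1·2 + 0·-1 + 0·-3 + 1·-1 = 1
  a_5 = 1·1 + 0·2 + 0·-1 + 1·-3 = -2
  a_6 = 1·-2 + 0·1 + 0·2 + 1·-1 = -3
  a_7 = 1·-3 + 0·-2 + 0·1 + 1·2 = -1
  a_8 = 1·-1 + 0·-3 + 0·-2 + 1·1 = 0
  a_9 = 1·0 + 0·-1 + 0·-3 + 1·-2 = -2
  a_10 = 1·-2 + 0·0 + 0·-1 + 1·-3 = -5
  a_11 = 1·-5 + 0·-2 + 0·0 + 1·-1 = -6
  a_12 = 1·-6 + 0·-5 + 0·-2 + 1·0 = -6

1,0,0,1 ; -6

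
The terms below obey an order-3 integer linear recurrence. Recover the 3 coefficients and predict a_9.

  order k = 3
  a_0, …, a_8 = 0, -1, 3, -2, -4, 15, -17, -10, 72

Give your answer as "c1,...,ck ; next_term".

-1,-1,3 ; -113

  a_3 = -1·3 + -1·-1 + 3·0 = -2
  a_4 = -1·-2 + -1·3 + 3·-1 = -4
  a_5 = -1·-4 + -1·-2 + 3·3 = 15
  a_6 = -1·15 + -1·-4 + 3·-2 = -17
  a_7 = -1·-17 + -1·15 + 3·-4 = -10
  a_8 = -1·-10 + -1·-17 + 3·15 = 72
  a_9 = -1·72 + -1·-10 + 3·-17 = -113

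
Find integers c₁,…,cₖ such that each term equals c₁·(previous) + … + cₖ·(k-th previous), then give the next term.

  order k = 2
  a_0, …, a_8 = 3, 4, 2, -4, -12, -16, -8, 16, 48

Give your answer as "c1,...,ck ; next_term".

  a_2 = 2·4 + -2·3 = 2
  a_3 = 2·2 + -2·4 = -4
  a_4 = 2·-4 + -2·2 = -12
  a_5 = 2·-12 + -2·-4 = -16
  a_6 = 2·-16 + -2·-12 = -8
  a_7 = 2·-8 + -2·-16 = 16
  a_8 = 2·16 + -2·-8 = 48
  a_9 = 2·48 + -2·16 = 64

2,-2 ; 64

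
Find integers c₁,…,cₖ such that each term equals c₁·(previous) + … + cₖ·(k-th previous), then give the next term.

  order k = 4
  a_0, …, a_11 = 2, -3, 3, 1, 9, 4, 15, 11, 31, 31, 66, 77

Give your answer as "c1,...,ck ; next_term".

  a_4 = 1·1 + 1·3 + -1·-3 + 1·2 = 9
  a_5 = 1·9 + 1·1 + -1·3 + 1·-3 = 4
  a_6 = 1·4 + 1·9 + -1·1 + 1·3 = 15
  a_7 = 1·15 + 1·4 + -1·9 + 1·1 = 11
  a_8 = 1·11 + 1·15 + -1·4 + 1·9 = 31
  a_9 = 1·31 + 1·11 + -1·15 + 1·4 = 31
  a_10 = 1·31 + 1·31 + -1·11 + 1·15 = 66
  a_11 = 1·66 + 1·31 + -1·31 + 1·11 = 77
  a_12 = 1·77 + 1·66 + -1·31 + 1·31 = 143

1,1,-1,1 ; 143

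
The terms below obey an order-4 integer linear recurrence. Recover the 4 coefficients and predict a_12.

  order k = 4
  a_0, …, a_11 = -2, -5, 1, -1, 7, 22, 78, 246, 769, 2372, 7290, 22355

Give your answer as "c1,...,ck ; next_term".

  a_4 = 4·-1 + -2·1 + -3·-5 + 1·-2 = 7
  a_5 = 4·7 + -2·-1 + -3·1 + 1·-5 = 22
  a_6 = 4·22 + -2·7 + -3·-1 + 1·1 = 78
  a_7 = 4·78 + -2·22 + -3·7 + 1·-1 = 246
  a_8 = 4·246 + -2·78 + -3·22 + 1·7 = 769
  a_9 = 4·769 + -2·246 + -3·78 + 1·22 = 2372
  a_10 = 4·2372 + -2·769 + -3·246 + 1·78 = 7290
  a_11 = 4·7290 + -2·2372 + -3·769 + 1·246 = 22355
  a_12 = 4·22355 + -2·7290 + -3·2372 + 1·769 = 68493

4,-2,-3,1 ; 68493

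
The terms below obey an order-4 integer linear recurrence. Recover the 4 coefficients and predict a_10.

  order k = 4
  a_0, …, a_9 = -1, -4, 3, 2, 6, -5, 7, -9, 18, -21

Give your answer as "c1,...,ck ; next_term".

  a_4 = 0·2 + 1·3 + -1·-4 + 1·-1 = 6
  a_5 = 0·6 + 1·2 + -1·3 + 1·-4 = -5
  a_6 = 0·-5 + 1·6 + -1·2 + 1·3 = 7
  a_7 = 0·7 + 1·-5 + -1·6 + 1·2 = -9
  a_8 = 0·-9 + 1·7 + -1·-5 + 1·6 = 18
  a_9 = 0·18 + 1·-9 + -1·7 + 1·-5 = -21
  a_10 = 0·-21 + 1·18 + -1·-9 + 1·7 = 34

0,1,-1,1 ; 34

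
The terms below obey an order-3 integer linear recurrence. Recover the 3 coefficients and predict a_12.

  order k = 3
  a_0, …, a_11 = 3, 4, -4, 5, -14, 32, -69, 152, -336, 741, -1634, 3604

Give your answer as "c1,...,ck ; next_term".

-2,0,-1 ; -7949

  a_3 = -2·-4 + 0·4 + -1·3 = 5
  a_4 = -2·5 + 0·-4 + -1·4 = -14
  a_5 = -2·-14 + 0·5 + -1·-4 = 32
  a_6 = -2·32 + 0·-14 + -1·5 = -69
  a_7 = -2·-69 + 0·32 + -1·-14 = 152
  a_8 = -2·152 + 0·-69 + -1·32 = -336
  a_9 = -2·-336 + 0·152 + -1·-69 = 741
  a_10 = -2·741 + 0·-336 + -1·152 = -1634
  a_11 = -2·-1634 + 0·741 + -1·-336 = 3604
  a_12 = -2·3604 + 0·-1634 + -1·741 = -7949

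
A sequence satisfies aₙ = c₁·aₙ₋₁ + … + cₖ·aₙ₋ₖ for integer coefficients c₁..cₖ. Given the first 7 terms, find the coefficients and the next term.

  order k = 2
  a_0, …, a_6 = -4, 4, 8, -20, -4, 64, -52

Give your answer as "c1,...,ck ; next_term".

-1,-3 ; -140

  a_2 = -1·4 + -3·-4 = 8
  a_3 = -1·8 + -3·4 = -20
  a_4 = -1·-20 + -3·8 = -4
  a_5 = -1·-4 + -3·-20 = 64
  a_6 = -1·64 + -3·-4 = -52
  a_7 = -1·-52 + -3·64 = -140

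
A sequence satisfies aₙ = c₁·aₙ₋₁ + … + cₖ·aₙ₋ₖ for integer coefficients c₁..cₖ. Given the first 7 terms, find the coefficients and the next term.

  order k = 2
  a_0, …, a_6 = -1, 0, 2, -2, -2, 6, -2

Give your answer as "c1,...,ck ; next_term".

  a_2 = -1·0 + -2·-1 = 2
  a_3 = -1·2 + -2·0 = -2
  a_4 = -1·-2 + -2·2 = -2
  a_5 = -1·-2 + -2·-2 = 6
  a_6 = -1·6 + -2·-2 = -2
  a_7 = -1·-2 + -2·6 = -10

-1,-2 ; -10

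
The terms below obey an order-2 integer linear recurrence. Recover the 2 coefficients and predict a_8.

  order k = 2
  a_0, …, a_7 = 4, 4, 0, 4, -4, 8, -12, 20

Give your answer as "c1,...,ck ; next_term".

  a_2 = -1·4 + 1·4 = 0
  a_3 = -1·0 + 1·4 = 4
  a_4 = -1·4 + 1·0 = -4
  a_5 = -1·-4 + 1·4 = 8
  a_6 = -1·8 + 1·-4 = -12
  a_7 = -1·-12 + 1·8 = 20
  a_8 = -1·20 + 1·-12 = -32

-1,1 ; -32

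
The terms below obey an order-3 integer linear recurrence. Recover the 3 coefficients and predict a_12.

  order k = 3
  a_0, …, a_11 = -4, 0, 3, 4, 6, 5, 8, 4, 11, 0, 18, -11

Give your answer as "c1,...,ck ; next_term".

  a_3 = 0·3 + 2·0 + -1·-4 = 4
  a_4 = 0·4 + 2·3 + -1·0 = 6
  a_5 = 0·6 + 2·4 + -1·3 = 5
  a_6 = 0·5 + 2·6 + -1·4 = 8
  a_7 = 0·8 + 2·5 + -1·6 = 4
  a_8 = 0·4 + 2·8 + -1·5 = 11
  a_9 = 0·11 + 2·4 + -1·8 = 0
  a_10 = 0·0 + 2·11 + -1·4 = 18
  a_11 = 0·18 + 2·0 + -1·11 = -11
  a_12 = 0·-11 + 2·18 + -1·0 = 36

0,2,-1 ; 36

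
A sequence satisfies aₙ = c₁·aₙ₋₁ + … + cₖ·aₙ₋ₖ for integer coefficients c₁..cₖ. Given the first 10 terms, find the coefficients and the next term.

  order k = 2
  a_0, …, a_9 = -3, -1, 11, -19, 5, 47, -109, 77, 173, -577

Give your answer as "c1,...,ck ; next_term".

-2,-3 ; 635

  a_2 = -2·-1 + -3·-3 = 11
  a_3 = -2·11 + -3·-1 = -19
  a_4 = -2·-19 + -3·11 = 5
  a_5 = -2·5 + -3·-19 = 47
  a_6 = -2·47 + -3·5 = -109
  a_7 = -2·-109 + -3·47 = 77
  a_8 = -2·77 + -3·-109 = 173
  a_9 = -2·173 + -3·77 = -577
  a_10 = -2·-577 + -3·173 = 635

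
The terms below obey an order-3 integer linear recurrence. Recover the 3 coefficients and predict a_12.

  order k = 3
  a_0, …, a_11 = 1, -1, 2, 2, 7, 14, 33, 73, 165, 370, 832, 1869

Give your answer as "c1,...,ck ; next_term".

  a_3 = 2·2 + 1·-1 + -1·1 = 2
  a_4 = 2·2 + 1·2 + -1·-1 = 7
  a_5 = 2·7 + 1·2 + -1·2 = 14
  a_6 = 2·14 + 1·7 + -1·2 = 33
  a_7 = 2·33 + 1·14 + -1·7 = 73
  a_8 = 2·73 + 1·33 + -1·14 = 165
  a_9 = 2·165 + 1·73 + -1·33 = 370
  a_10 = 2·370 + 1·165 + -1·73 = 832
  a_11 = 2·832 + 1·370 + -1·165 = 1869
  a_12 = 2·1869 + 1·832 + -1·370 = 4200

2,1,-1 ; 4200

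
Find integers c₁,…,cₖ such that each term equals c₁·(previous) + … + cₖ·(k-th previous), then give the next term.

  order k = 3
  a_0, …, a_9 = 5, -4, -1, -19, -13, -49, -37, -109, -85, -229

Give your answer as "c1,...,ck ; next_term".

  a_3 = 1·-1 + 2·-4 + -2·5 = -19
  a_4 = 1·-19 + 2·-1 + -2·-4 = -13
  a_5 = 1·-13 + 2·-19 + -2·-1 = -49
  a_6 = 1·-49 + 2·-13 + -2·-19 = -37
  a_7 = 1·-37 + 2·-49 + -2·-13 = -109
  a_8 = 1·-109 + 2·-37 + -2·-49 = -85
  a_9 = 1·-85 + 2·-109 + -2·-37 = -229
  a_10 = 1·-229 + 2·-85 + -2·-109 = -181

1,2,-2 ; -181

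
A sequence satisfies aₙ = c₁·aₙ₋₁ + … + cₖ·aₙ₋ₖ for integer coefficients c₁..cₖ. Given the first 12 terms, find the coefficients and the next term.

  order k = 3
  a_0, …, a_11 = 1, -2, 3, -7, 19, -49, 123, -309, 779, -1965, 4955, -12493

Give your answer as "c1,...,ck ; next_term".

  a_3 = -3·3 + -2·-2 + -2·1 = -7
  a_4 = -3·-7 + -2·3 + -2·-2 = 19
  a_5 = -3·19 + -2·-7 + -2·3 = -49
  a_6 = -3·-49 + -2·19 + -2·-7 = 123
  a_7 = -3·123 + -2·-49 + -2·19 = -309
  a_8 = -3·-309 + -2·123 + -2·-49 = 779
  a_9 = -3·779 + -2·-309 + -2·123 = -1965
  a_10 = -3·-1965 + -2·779 + -2·-309 = 4955
  a_11 = -3·4955 + -2·-1965 + -2·779 = -12493
  a_12 = -3·-12493 + -2·4955 + -2·-1965 = 31499

-3,-2,-2 ; 31499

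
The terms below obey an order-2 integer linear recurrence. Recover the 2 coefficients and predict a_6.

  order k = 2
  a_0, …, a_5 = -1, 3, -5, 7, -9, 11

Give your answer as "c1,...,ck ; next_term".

-2,-1 ; -13

  a_2 = -2·3 + -1·-1 = -5
  a_3 = -2·-5 + -1·3 = 7
  a_4 = -2·7 + -1·-5 = -9
  a_5 = -2·-9 + -1·7 = 11
  a_6 = -2·11 + -1·-9 = -13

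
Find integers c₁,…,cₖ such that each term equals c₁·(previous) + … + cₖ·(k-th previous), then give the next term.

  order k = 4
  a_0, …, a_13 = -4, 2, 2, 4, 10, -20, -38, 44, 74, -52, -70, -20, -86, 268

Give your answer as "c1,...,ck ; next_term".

  a_4 = 0·4 + -3·2 + 0·2 + -4·-4 = 10
  a_5 = 0·10 + -3·4 + 0·2 + -4·2 = -20
  a_6 = 0·-20 + -3·10 + 0·4 + -4·2 = -38
  a_7 = 0·-38 + -3·-20 + 0·10 + -4·4 = 44
  a_8 = 0·44 + -3·-38 + 0·-20 + -4·10 = 74
  a_9 = 0·74 + -3·44 + 0·-38 + -4·-20 = -52
  a_10 = 0·-52 + -3·74 + 0·44 + -4·-38 = -70
  a_11 = 0·-70 + -3·-52 + 0·74 + -4·44 = -20
  a_12 = 0·-20 + -3·-70 + 0·-52 + -4·74 = -86
  a_13 = 0·-86 + -3·-20 + 0·-70 + -4·-52 = 268
  a_14 = 0·268 + -3·-86 + 0·-20 + -4·-70 = 538

0,-3,0,-4 ; 538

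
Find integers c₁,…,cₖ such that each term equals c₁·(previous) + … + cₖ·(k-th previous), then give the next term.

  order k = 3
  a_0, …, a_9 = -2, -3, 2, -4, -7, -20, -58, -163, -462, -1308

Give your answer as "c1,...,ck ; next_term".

2,2,1 ; -3703

  a_3 = 2·2 + 2·-3 + 1·-2 = -4
  a_4 = 2·-4 + 2·2 + 1·-3 = -7
  a_5 = 2·-7 + 2·-4 + 1·2 = -20
  a_6 = 2·-20 + 2·-7 + 1·-4 = -58
  a_7 = 2·-58 + 2·-20 + 1·-7 = -163
  a_8 = 2·-163 + 2·-58 + 1·-20 = -462
  a_9 = 2·-462 + 2·-163 + 1·-58 = -1308
  a_10 = 2·-1308 + 2·-462 + 1·-163 = -3703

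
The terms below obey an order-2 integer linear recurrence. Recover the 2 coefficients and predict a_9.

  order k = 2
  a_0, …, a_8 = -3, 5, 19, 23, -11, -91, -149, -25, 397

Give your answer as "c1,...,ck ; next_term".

2,-3 ; 869

  a_2 = 2·5 + -3·-3 = 19
  a_3 = 2·19 + -3·5 = 23
  a_4 = 2·23 + -3·19 = -11
  a_5 = 2·-11 + -3·23 = -91
  a_6 = 2·-91 + -3·-11 = -149
  a_7 = 2·-149 + -3·-91 = -25
  a_8 = 2·-25 + -3·-149 = 397
  a_9 = 2·397 + -3·-25 = 869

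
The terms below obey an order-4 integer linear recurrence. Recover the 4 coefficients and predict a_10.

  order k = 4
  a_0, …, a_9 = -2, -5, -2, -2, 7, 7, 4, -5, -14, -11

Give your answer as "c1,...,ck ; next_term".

  a_4 = 0·-2 + 0·-2 + -1·-5 + -1·-2 = 7
  a_5 = 0·7 + 0·-2 + -1·-2 + -1·-5 = 7
  a_6 = 0·7 + 0·7 + -1·-2 + -1·-2 = 4
  a_7 = 0·4 + 0·7 + -1·7 + -1·-2 = -5
  a_8 = 0·-5 + 0·4 + -1·7 + -1·7 = -14
  a_9 = 0·-14 + 0·-5 + -1·4 + -1·7 = -11
  a_10 = 0·-11 + 0·-14 + -1·-5 + -1·4 = 1

0,0,-1,-1 ; 1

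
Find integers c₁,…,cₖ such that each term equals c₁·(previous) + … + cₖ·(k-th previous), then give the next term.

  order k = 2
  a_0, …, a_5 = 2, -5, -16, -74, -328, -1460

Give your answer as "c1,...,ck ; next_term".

4,2 ; -6496

  a_2 = 4·-5 + 2·2 = -16
  a_3 = 4·-16 + 2·-5 = -74
  a_4 = 4·-74 + 2·-16 = -328
  a_5 = 4·-328 + 2·-74 = -1460
  a_6 = 4·-1460 + 2·-328 = -6496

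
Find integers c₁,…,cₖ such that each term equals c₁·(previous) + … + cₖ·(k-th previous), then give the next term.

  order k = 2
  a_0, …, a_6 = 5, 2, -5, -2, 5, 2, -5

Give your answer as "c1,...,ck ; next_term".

  a_2 = 0·2 + -1·5 = -5
  a_3 = 0·-5 + -1·2 = -2
  a_4 = 0·-2 + -1·-5 = 5
  a_5 = 0·5 + -1·-2 = 2
  a_6 = 0·2 + -1·5 = -5
  a_7 = 0·-5 + -1·2 = -2

0,-1 ; -2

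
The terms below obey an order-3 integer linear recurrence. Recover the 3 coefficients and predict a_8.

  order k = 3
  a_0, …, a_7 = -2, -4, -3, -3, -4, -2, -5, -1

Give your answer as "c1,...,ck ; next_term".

-1,1,1 ; -6

  a_3 = -1·-3 + 1·-4 + 1·-2 = -3
  a_4 = -1·-3 + 1·-3 + 1·-4 = -4
  a_5 = -1·-4 + 1·-3 + 1·-3 = -2
  a_6 = -1·-2 + 1·-4 + 1·-3 = -5
  a_7 = -1·-5 + 1·-2 + 1·-4 = -1
  a_8 = -1·-1 + 1·-5 + 1·-2 = -6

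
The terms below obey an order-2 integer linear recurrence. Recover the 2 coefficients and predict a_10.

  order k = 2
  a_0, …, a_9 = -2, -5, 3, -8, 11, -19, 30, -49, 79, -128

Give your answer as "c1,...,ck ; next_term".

-1,1 ; 207

  a_2 = -1·-5 + 1·-2 = 3
  a_3 = -1·3 + 1·-5 = -8
  a_4 = -1·-8 + 1·3 = 11
  a_5 = -1·11 + 1·-8 = -19
  a_6 = -1·-19 + 1·11 = 30
  a_7 = -1·30 + 1·-19 = -49
  a_8 = -1·-49 + 1·30 = 79
  a_9 = -1·79 + 1·-49 = -128
  a_10 = -1·-128 + 1·79 = 207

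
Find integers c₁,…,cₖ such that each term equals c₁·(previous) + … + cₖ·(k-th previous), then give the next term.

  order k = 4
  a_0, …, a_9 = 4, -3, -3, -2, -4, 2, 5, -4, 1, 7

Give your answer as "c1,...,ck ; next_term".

0,-1,1,-1 ; -10

  a_4 = 0·-2 + -1·-3 + 1·-3 + -1·4 = -4
  a_5 = 0·-4 + -1·-2 + 1·-3 + -1·-3 = 2
  a_6 = 0·2 + -1·-4 + 1·-2 + -1·-3 = 5
  a_7 = 0·5 + -1·2 + 1·-4 + -1·-2 = -4
  a_8 = 0·-4 + -1·5 + 1·2 + -1·-4 = 1
  a_9 = 0·1 + -1·-4 + 1·5 + -1·2 = 7
  a_10 = 0·7 + -1·1 + 1·-4 + -1·5 = -10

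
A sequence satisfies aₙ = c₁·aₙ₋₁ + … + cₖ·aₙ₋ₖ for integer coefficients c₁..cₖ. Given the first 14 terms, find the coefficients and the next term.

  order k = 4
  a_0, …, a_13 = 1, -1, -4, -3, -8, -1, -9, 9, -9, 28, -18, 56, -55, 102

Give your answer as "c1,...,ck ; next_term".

0,2,-1,-1 ; -148

  a_4 = 0·-3 + 2·-4 + -1·-1 + -1·1 = -8
  a_5 = 0·-8 + 2·-3 + -1·-4 + -1·-1 = -1
  a_6 = 0·-1 + 2·-8 + -1·-3 + -1·-4 = -9
  a_7 = 0·-9 + 2·-1 + -1·-8 + -1·-3 = 9
  a_8 = 0·9 + 2·-9 + -1·-1 + -1·-8 = -9
  a_9 = 0·-9 + 2·9 + -1·-9 + -1·-1 = 28
  a_10 = 0·28 + 2·-9 + -1·9 + -1·-9 = -18
  a_11 = 0·-18 + 2·28 + -1·-9 + -1·9 = 56
  a_12 = 0·56 + 2·-18 + -1·28 + -1·-9 = -55
  a_13 = 0·-55 + 2·56 + -1·-18 + -1·28 = 102
  a_14 = 0·102 + 2·-55 + -1·56 + -1·-18 = -148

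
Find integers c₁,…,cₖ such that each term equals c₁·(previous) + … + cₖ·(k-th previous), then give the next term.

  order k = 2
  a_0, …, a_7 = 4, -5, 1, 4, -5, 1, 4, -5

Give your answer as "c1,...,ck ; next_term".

-1,-1 ; 1

  a_2 = -1·-5 + -1·4 = 1
  a_3 = -1·1 + -1·-5 = 4
  a_4 = -1·4 + -1·1 = -5
  a_5 = -1·-5 + -1·4 = 1
  a_6 = -1·1 + -1·-5 = 4
  a_7 = -1·4 + -1·1 = -5
  a_8 = -1·-5 + -1·4 = 1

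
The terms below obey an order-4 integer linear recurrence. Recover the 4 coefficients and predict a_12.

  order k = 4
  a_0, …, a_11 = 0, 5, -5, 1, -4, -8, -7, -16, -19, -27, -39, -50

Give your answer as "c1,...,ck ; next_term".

1,1,0,-1 ; -70

  a_4 = 1·1 + 1·-5 + 0·5 + -1·0 = -4
  a_5 = 1·-4 + 1·1 + 0·-5 + -1·5 = -8
  a_6 = 1·-8 + 1·-4 + 0·1 + -1·-5 = -7
  a_7 = 1·-7 + 1·-8 + 0·-4 + -1·1 = -16
  a_8 = 1·-16 + 1·-7 + 0·-8 + -1·-4 = -19
  a_9 = 1·-19 + 1·-16 + 0·-7 + -1·-8 = -27
  a_10 = 1·-27 + 1·-19 + 0·-16 + -1·-7 = -39
  a_11 = 1·-39 + 1·-27 + 0·-19 + -1·-16 = -50
  a_12 = 1·-50 + 1·-39 + 0·-27 + -1·-19 = -70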